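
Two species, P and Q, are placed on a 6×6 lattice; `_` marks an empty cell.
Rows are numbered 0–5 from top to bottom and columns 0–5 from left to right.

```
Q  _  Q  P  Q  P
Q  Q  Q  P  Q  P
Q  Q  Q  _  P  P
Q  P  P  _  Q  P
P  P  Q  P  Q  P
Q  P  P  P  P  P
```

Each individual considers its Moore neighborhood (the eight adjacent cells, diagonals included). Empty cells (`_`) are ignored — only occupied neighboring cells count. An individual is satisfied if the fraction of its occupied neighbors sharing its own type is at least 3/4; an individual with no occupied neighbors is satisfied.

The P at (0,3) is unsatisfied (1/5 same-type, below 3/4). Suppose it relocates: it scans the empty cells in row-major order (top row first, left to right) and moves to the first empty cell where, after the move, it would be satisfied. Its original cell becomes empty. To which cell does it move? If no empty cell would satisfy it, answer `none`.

none

Vacating (0,3). Empty cells in order:
  (0,1): 0/5 same-type → still unsatisfied.
  (2,3): 3/7 same-type → still unsatisfied.
  (3,3): 3/7 same-type → still unsatisfied.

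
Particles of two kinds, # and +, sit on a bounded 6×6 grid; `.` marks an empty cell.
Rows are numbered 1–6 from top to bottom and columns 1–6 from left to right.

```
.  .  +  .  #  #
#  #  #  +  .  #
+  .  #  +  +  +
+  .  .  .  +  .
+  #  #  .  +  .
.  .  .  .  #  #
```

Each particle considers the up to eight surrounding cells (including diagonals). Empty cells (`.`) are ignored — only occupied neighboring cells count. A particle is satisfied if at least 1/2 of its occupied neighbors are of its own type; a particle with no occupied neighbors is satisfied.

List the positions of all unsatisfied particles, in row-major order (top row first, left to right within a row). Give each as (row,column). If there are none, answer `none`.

(1,3), (2,3), (3,1), (5,2), (5,5)

Row 1: (1,3)+ 1/3 unhappy · (1,5)# 2/3 ok · (1,6)# 2/2 ok
Row 2: (2,1)# 1/2 ok · (2,2)# 3/5 ok · (2,3)# 2/5 unhappy · (2,4)+ 3/6 ok · (2,6)# 2/4 ok
Row 3: (3,1)+ 1/3 unhappy · (3,3)# 2/4 ok · (3,4)+ 3/5 ok · (3,5)+ 4/5 ok · (3,6)+ 2/3 ok
Row 4: (4,1)+ 2/3 ok · (4,5)+ 4/4 ok
Row 5: (5,1)+ 1/2 ok · (5,2)# 1/3 unhappy · (5,3)# 1/1 ok · (5,5)+ 1/3 unhappy
Row 6: (6,5)# 1/2 ok · (6,6)# 1/2 ok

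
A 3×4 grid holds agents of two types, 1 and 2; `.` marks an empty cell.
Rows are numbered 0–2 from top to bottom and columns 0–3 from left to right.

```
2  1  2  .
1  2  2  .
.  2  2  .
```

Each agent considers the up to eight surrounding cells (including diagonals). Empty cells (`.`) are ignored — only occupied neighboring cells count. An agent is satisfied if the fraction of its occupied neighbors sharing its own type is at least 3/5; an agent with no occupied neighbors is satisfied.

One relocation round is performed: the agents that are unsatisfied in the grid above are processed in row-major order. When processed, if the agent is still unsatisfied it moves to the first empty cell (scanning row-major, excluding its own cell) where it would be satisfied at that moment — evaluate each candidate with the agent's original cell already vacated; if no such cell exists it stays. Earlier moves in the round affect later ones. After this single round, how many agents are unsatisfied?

2

Initially unsatisfied (in order): (0,0), (0,1), (1,0).
  (0,0) → (0,3).
  (0,1): no empty cell satisfies it; stays.
  (1,0): no empty cell satisfies it; stays.
Resulting grid:
. 1 2 2
1 2 2 .
. 2 2 .
Unsatisfied now: (0,1), (1,0).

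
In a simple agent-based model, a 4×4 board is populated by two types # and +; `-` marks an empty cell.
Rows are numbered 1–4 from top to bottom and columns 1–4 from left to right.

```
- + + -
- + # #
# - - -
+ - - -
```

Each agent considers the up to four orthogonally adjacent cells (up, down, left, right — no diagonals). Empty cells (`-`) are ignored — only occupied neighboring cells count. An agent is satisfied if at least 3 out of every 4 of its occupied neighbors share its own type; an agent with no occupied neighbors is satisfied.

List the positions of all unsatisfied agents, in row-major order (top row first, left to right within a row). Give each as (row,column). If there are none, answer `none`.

(1,3), (2,2), (2,3), (3,1), (4,1)

(1,2)+ 2/2 ok
(1,3)+ 1/2 unhappy
(2,2)+ 1/2 unhappy
(2,3)# 1/3 unhappy
(2,4)# 1/1 ok
(3,1)# 0/1 unhappy
(4,1)+ 0/1 unhappy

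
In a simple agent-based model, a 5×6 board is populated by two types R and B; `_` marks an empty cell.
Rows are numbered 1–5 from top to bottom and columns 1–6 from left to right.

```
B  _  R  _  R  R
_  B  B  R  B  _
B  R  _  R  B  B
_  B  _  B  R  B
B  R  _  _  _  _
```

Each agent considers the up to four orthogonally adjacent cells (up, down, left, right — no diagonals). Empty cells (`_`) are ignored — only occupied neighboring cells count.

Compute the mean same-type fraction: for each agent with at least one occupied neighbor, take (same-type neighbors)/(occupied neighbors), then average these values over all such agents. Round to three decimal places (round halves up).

Row 1: (1,1)B — no occupied neighbors · (1,3)R 0/1 · (1,5)R 1/2 · (1,6)R 1/1
Row 2: (2,2)B 1/2 · (2,3)B 1/3 · (2,4)R 1/3 · (2,5)B 1/3
Row 3: (3,1)B 0/1 · (3,2)R 0/3 · (3,4)R 1/3 · (3,5)B 2/4 · (3,6)B 2/2
Row 4: (4,2)B 0/2 · (4,4)B 0/2 · (4,5)R 0/3 · (4,6)B 1/2
Row 5: (5,1)B 0/1 · (5,2)R 0/2
Sum over 18 agents: 0/1 + 1/2 + 1/1 + 1/2 + 1/3 + 1/3 + 1/3 + 0/1 + 0/3 + 1/3 + 2/4 + 2/2 + 0/2 + 0/2 + 0/3 + 1/2 + 0/1 + 0/2 = 16/3; mean = 16/3 ÷ 18 = 8/27 = 0.296296… → 0.296.

0.296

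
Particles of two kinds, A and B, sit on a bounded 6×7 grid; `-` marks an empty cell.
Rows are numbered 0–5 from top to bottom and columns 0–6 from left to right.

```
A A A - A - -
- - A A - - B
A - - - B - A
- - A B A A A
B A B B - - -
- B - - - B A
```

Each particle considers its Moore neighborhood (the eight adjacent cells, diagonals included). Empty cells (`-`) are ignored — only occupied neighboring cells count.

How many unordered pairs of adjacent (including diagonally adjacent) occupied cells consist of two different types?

13

Scan each occupied cell's neighbors to the right and below (and the two forward diagonals) so each pair is counted once.
Row 0: A(0,0)–A(0,1)= A(0,1)–A(0,2)= A(0,1)–A(1,2)= A(0,2)–A(1,2)= A(0,2)–A(1,3)= A(0,4)–A(1,3)=  → 0/6 unlike.
Row 1: A(1,2)–A(1,3)= A(1,3)–B(2,4)≠ B(1,6)–A(2,6)≠  → 2/3 unlike.
Row 2: B(2,4)–A(3,4)≠ B(2,4)–A(3,5)≠ B(2,4)–B(3,3)= A(2,6)–A(3,6)= A(2,6)–A(3,5)=  → 2/5 unlike.
Row 3: A(3,2)–B(3,3)≠ A(3,2)–B(4,2)≠ A(3,2)–B(4,3)≠ A(3,2)–A(4,1)= B(3,3)–A(3,4)≠ B(3,3)–B(4,3)= B(3,3)–B(4,2)= A(3,4)–A(3,5)= A(3,4)–B(4,3)≠ A(3,5)–A(3,6)=  → 5/10 unlike.
Row 4: B(4,0)–A(4,1)≠ B(4,0)–B(5,1)= A(4,1)–B(4,2)≠ A(4,1)–B(5,1)≠ B(4,2)–B(4,3)= B(4,2)–B(5,1)=  → 3/6 unlike.
Row 5: B(5,5)–A(5,6)≠  → 1/1 unlike.
Total adjacent occupied pairs: 31; unlike-type pairs: 13.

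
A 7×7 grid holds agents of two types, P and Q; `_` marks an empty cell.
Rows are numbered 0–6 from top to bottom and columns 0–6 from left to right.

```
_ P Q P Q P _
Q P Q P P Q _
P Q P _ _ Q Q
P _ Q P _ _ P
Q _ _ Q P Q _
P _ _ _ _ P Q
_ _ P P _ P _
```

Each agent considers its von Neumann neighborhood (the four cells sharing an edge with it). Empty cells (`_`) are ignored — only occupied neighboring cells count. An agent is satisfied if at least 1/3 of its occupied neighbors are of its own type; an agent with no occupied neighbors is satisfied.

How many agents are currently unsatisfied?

16

(0,1)P 1/2 ✓
(0,2)Q 1/3 ✓
(0,3)P 1/3 ✓
(0,4)Q 0/3 ✗
(0,5)P 0/2 ✗
(1,0)Q 0/2 ✗
(1,1)P 1/4 ✗
(1,2)Q 1/4 ✗
(1,3)P 2/3 ✓
(1,4)P 1/3 ✓
(1,5)Q 1/3 ✓
(2,0)P 1/3 ✓
(2,1)Q 0/3 ✗
(2,2)P 0/3 ✗
(2,5)Q 2/2 ✓
(2,6)Q 1/2 ✓
(3,0)P 1/2 ✓
(3,2)Q 0/2 ✗
(3,3)P 0/2 ✗
(3,6)P 0/1 ✗
(4,0)Q 0/2 ✗
(4,3)Q 0/2 ✗
(4,4)P 0/2 ✗
(4,5)Q 0/2 ✗
(5,0)P 0/1 ✗
(5,5)P 1/3 ✓
(5,6)Q 0/1 ✗
(6,2)P 1/1 ✓
(6,3)P 1/1 ✓
(6,5)P 1/1 ✓
Unsatisfied: (0,4), (0,5), (1,0), (1,1), (1,2), (2,1), (2,2), (3,2), (3,3), (3,6), (4,0), (4,3), (4,4), (4,5), (5,0), (5,6) — 16 in total.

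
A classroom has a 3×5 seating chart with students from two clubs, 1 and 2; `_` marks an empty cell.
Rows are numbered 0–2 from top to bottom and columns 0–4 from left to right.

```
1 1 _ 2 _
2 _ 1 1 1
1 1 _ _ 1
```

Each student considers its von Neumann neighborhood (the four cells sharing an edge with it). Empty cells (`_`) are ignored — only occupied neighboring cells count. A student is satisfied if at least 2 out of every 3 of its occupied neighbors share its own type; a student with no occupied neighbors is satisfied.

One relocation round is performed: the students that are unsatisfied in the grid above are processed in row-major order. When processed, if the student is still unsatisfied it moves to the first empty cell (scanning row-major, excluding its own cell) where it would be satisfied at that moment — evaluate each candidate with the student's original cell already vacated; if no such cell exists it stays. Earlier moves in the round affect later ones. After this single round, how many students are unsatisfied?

2

Initially unsatisfied (in order): (0,0), (0,3), (1,0), (2,0).
  (0,0) → (0,2).
  (0,3): no empty cell satisfies it; stays.
  (1,0): no empty cell satisfies it; stays.
  (2,0) → (1,1).
Resulting grid:
_ 1 1 2 _
2 1 1 1 1
_ 1 _ _ 1
Unsatisfied now: (0,3), (1,0).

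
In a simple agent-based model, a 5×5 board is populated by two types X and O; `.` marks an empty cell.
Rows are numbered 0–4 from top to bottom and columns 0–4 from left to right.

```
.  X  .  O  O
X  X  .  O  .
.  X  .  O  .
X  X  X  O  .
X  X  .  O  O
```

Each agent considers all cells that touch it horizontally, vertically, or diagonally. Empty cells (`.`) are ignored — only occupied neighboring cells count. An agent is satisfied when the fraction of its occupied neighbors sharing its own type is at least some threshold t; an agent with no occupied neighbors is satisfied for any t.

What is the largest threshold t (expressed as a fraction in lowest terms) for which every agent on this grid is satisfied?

1/2

Row 0: (0,1)X 2/2 · (0,3)O 2/2 · (0,4)O 2/2
Row 1: (1,0)X 3/3 · (1,1)X 3/3 · (1,3)O 3/3
Row 2: (2,1)X 5/5 · (2,3)O 2/3
Row 3: (3,0)X 4/4 · (3,1)X 5/5 · (3,2)X 3/6 · (3,3)O 3/4
Row 4: (4,0)X 3/3 · (4,1)X 4/4 · (4,3)O 2/3 · (4,4)O 2/2
The smallest same-type fraction is 3/6 at (3,2), which reduces to 1/2. Any threshold above that leaves this agent unsatisfied.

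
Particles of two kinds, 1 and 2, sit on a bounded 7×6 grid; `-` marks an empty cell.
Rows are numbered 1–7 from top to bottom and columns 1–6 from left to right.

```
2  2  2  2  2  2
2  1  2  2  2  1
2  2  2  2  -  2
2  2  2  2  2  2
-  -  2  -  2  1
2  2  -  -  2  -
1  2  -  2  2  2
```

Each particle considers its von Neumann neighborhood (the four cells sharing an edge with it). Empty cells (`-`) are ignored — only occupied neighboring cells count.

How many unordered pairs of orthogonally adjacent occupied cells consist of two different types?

Scan each occupied cell's neighbors to the right and below so each pair is counted once.
From row 1: 2 unlike of 11 pairs (running 2/11).
From row 2: 5 unlike of 10 pairs (running 7/21).
From row 3: 0 unlike of 8 pairs (running 7/29).
From row 4: 1 unlike of 8 pairs (running 8/37).
From row 5: 1 unlike of 2 pairs (running 9/39).
From row 6: 1 unlike of 4 pairs (running 10/43).
From row 7: 1 unlike of 3 pairs (running 11/46).
Total adjacent occupied pairs: 46; unlike-type pairs: 11.

11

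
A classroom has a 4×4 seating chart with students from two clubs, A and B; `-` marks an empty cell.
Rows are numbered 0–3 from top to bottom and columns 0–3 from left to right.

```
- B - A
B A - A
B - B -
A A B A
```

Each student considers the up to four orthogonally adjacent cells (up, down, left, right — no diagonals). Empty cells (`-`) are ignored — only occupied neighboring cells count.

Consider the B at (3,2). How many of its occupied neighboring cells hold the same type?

Occupied neighbors of (3,2): (2,2)=B, (3,1)=A, (3,3)=A.
Same type (B): 1 of 3.

1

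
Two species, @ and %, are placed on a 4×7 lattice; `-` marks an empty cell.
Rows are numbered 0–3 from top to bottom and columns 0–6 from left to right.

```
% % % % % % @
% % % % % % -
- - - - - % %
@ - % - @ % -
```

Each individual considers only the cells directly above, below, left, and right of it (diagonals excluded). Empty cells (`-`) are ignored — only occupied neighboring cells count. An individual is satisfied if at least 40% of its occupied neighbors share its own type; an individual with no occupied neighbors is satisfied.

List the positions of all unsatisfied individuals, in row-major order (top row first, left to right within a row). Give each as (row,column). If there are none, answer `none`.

(0,6), (3,4)

(0,0)% 2/2 ok
(0,1)% 3/3 ok
(0,2)% 3/3 ok
(0,3)% 3/3 ok
(0,4)% 3/3 ok
(0,5)% 2/3 ok
(0,6)@ 0/1 unhappy
(1,0)% 2/2 ok
(1,1)% 3/3 ok
(1,2)% 3/3 ok
(1,3)% 3/3 ok
(1,4)% 3/3 ok
(1,5)% 3/3 ok
(2,5)% 3/3 ok
(2,6)% 1/1 ok
(3,0)@ 0/0 ok
(3,2)% 0/0 ok
(3,4)@ 0/1 unhappy
(3,5)% 1/2 ok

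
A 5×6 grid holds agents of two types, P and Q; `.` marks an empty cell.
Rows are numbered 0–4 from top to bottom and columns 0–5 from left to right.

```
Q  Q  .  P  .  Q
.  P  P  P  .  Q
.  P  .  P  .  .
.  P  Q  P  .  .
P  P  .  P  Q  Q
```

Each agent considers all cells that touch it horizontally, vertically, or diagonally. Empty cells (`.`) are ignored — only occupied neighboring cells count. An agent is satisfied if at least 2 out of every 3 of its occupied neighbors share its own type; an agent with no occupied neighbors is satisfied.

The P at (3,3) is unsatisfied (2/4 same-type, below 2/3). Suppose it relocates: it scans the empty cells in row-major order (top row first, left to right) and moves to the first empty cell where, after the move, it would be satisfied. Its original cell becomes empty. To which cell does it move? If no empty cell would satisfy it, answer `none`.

(0,2)

Vacating (3,3). Empty cells in order:
  (0,2): 4/5 same-type → satisfied — stop here.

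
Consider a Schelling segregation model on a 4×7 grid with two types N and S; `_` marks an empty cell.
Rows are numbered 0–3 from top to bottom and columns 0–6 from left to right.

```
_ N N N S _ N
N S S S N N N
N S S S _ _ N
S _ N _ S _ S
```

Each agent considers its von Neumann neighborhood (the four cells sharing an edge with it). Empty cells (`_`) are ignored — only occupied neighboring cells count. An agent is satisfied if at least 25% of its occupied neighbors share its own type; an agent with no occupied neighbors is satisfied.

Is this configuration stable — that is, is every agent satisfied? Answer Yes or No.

Row 0: (0,1)N 1/2 ✓ · (0,2)N 2/3 ✓ · (0,3)N 1/3 ✓ · (0,4)S 0/2 ✗ · (0,6)N 1/1 ✓
Row 1: (1,0)N 1/2 ✓ · (1,1)S 2/4 ✓ · (1,2)S 3/4 ✓ · (1,3)S 2/4 ✓ · (1,4)N 1/3 ✓ · (1,5)N 2/2 ✓ · (1,6)N 3/3 ✓
Row 2: (2,0)N 1/3 ✓ · (2,1)S 2/3 ✓ · (2,2)S 3/4 ✓ · (2,3)S 2/2 ✓ · (2,6)N 1/2 ✓
Row 3: (3,0)S 0/1 ✗ · (3,2)N 0/1 ✗ · (3,4)S 0/0 ✓ · (3,6)S 0/1 ✗
For instance (0,4) has only 0/2 same-type neighbors, below 1/4.

No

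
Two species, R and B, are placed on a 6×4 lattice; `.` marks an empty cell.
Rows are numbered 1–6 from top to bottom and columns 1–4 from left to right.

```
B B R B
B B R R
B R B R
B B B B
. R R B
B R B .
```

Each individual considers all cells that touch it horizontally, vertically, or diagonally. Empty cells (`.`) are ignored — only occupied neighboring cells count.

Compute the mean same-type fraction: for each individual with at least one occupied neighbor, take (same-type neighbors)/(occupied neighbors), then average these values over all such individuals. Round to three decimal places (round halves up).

0.481

(1,1)B 3/3
(1,2)B 3/5
(1,3)R 2/5
(1,4)B 0/3
(2,1)B 4/5
(2,2)B 5/8
(2,3)R 4/8
(2,4)R 3/5
(3,1)B 4/5
(3,2)R 1/8
(3,3)B 4/8
(3,4)R 2/5
(4,1)B 2/4
(4,2)B 4/7
(4,3)B 4/8
(4,4)B 3/5
(5,2)R 2/7
(5,3)R 2/7
(5,4)B 3/4
(6,1)B 0/2
(6,2)R 2/4
(6,3)B 1/4
Sum over 22 individuals: 3/3 + 3/5 + 2/5 + 0/3 + 4/5 + 5/8 + 4/8 + 3/5 + 4/5 + 1/8 + 4/8 + 2/5 + 2/4 + 4/7 + 4/8 + 3/5 + 2/7 + 2/7 + 3/4 + 0/2 + 2/4 + 1/4 = 1483/140; mean = 1483/140 ÷ 22 = 1483/3080 = 0.481493… → 0.481.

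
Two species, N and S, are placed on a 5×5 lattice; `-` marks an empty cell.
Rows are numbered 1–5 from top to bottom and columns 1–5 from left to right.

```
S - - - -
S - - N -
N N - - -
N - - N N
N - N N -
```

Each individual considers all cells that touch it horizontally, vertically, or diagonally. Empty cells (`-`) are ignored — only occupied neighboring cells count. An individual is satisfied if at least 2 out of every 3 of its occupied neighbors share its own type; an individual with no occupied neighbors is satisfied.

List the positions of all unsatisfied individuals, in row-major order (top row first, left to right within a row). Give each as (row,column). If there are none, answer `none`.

(2,1)

Row 1: (1,1)S 1/1 ✓
Row 2: (2,1)S 1/3 ✗ · (2,4)N 0/0 ✓
Row 3: (3,1)N 2/3 ✓ · (3,2)N 2/3 ✓
Row 4: (4,1)N 3/3 ✓ · (4,4)N 3/3 ✓ · (4,5)N 2/2 ✓
Row 5: (5,1)N 1/1 ✓ · (5,3)N 2/2 ✓ · (5,4)N 3/3 ✓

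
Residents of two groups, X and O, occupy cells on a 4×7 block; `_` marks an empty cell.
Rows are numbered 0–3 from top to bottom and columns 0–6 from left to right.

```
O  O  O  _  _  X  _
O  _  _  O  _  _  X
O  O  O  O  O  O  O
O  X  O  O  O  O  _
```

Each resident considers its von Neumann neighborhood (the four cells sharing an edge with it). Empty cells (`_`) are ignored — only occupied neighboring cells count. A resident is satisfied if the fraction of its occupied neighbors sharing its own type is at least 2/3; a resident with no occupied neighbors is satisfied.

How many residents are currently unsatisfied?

4

Row 0: (0,0)O 2/2 ok · (0,1)O 2/2 ok · (0,2)O 1/1 ok · (0,5)X 0/0 ok
Row 1: (1,0)O 2/2 ok · (1,3)O 1/1 ok · (1,6)X 0/1 unhappy
Row 2: (2,0)O 3/3 ok · (2,1)O 2/3 ok · (2,2)O 3/3 ok · (2,3)O 4/4 ok · (2,4)O 3/3 ok · (2,5)O 3/3 ok · (2,6)O 1/2 unhappy
Row 3: (3,0)O 1/2 unhappy · (3,1)X 0/3 unhappy · (3,2)O 2/3 ok · (3,3)O 3/3 ok · (3,4)O 3/3 ok · (3,5)O 2/2 ok
Unsatisfied: (1,6), (2,6), (3,0), (3,1) — 4 in total.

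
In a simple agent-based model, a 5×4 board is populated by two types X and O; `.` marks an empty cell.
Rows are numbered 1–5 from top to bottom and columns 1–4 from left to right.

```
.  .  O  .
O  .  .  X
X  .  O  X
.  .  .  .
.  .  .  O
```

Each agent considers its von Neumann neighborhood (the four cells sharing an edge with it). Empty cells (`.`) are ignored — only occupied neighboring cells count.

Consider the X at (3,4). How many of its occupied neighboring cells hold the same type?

Occupied neighbors of (3,4): (2,4)=X, (3,3)=O.
Same type (X): 1 of 2.

1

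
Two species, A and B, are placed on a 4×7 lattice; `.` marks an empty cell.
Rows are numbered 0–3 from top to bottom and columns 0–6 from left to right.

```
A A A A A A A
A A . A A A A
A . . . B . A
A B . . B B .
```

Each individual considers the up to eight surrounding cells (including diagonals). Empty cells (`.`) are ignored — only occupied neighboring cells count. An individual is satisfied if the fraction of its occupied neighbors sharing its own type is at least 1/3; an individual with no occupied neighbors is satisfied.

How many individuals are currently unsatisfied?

(0,0)A 3/3 satisfied
(0,1)A 4/4 satisfied
(0,2)A 4/4 satisfied
(0,3)A 4/4 satisfied
(0,4)A 5/5 satisfied
(0,5)A 5/5 satisfied
(0,6)A 3/3 satisfied
(1,0)A 4/4 satisfied
(1,1)A 5/5 satisfied
(1,3)A 4/5 satisfied
(1,4)A 5/6 satisfied
(1,5)A 6/7 satisfied
(1,6)A 4/4 satisfied
(2,0)A 3/4 satisfied
(2,4)B 2/5 satisfied
(2,6)A 2/3 satisfied
(3,0)A 1/2 satisfied
(3,1)B 0/2 not
(3,4)B 2/2 satisfied
(3,5)B 2/3 satisfied
Unsatisfied: (3,1) — 1 in total.

1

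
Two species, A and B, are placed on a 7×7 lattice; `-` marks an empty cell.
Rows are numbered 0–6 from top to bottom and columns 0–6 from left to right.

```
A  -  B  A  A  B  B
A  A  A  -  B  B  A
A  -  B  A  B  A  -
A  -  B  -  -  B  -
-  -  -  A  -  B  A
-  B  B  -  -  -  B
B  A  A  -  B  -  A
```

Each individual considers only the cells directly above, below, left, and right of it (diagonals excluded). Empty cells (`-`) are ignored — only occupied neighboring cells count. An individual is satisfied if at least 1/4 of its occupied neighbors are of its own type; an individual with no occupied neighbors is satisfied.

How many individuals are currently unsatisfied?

8

Row 0: (0,0)A 1/1 ok · (0,2)B 0/2 unhappy · (0,3)A 1/2 ok · (0,4)A 1/3 ok · (0,5)B 2/3 ok · (0,6)B 1/2 ok
Row 1: (1,0)A 3/3 ok · (1,1)A 2/2 ok · (1,2)A 1/3 ok · (1,4)B 2/3 ok · (1,5)B 2/4 ok · (1,6)A 0/2 unhappy
Row 2: (2,0)A 2/2 ok · (2,2)B 1/3 ok · (2,3)A 0/2 unhappy · (2,4)B 1/3 ok · (2,5)A 0/3 unhappy
Row 3: (3,0)A 1/1 ok · (3,2)B 1/1 ok · (3,5)B 1/2 ok
Row 4: (4,3)A 0/0 ok · (4,5)B 1/2 ok · (4,6)A 0/2 unhappy
Row 5: (5,1)B 1/2 ok · (5,2)B 1/2 ok · (5,6)B 0/2 unhappy
Row 6: (6,0)B 0/1 unhappy · (6,1)A 1/3 ok · (6,2)A 1/2 ok · (6,4)B 0/0 ok · (6,6)A 0/1 unhappy
Unsatisfied: (0,2), (1,6), (2,3), (2,5), (4,6), (5,6), (6,0), (6,6) — 8 in total.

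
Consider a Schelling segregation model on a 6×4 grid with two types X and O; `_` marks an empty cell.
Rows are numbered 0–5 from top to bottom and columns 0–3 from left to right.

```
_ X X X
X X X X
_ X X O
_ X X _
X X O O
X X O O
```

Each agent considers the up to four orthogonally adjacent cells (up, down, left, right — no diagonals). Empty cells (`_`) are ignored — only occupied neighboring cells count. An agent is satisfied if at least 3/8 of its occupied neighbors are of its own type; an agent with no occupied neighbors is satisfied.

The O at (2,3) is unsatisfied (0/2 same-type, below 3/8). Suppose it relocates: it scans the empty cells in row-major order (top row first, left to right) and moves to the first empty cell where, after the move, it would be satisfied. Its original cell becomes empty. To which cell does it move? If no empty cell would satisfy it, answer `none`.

(3,3)

Vacating (2,3). Empty cells in order:
  (0,0): 0/2 same-type → still unsatisfied.
  (2,0): 0/2 same-type → still unsatisfied.
  (3,0): 0/2 same-type → still unsatisfied.
  (3,3): 1/2 same-type → satisfied — stop here.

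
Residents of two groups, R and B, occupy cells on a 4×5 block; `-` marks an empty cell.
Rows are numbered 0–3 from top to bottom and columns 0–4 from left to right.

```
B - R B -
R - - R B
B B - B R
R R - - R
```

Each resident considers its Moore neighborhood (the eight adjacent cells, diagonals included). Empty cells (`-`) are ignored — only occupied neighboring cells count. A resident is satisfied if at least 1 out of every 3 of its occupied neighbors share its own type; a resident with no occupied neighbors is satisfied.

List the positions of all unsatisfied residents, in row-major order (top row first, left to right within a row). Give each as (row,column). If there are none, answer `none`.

Row 0: (0,0)B 0/1 ✗ · (0,2)R 1/2 ✓ · (0,3)B 1/3 ✓
Row 1: (1,0)R 0/3 ✗ · (1,3)R 2/5 ✓ · (1,4)B 2/4 ✓
Row 2: (2,0)B 1/4 ✗ · (2,1)B 1/4 ✗ · (2,3)B 1/4 ✗ · (2,4)R 2/4 ✓
Row 3: (3,0)R 1/3 ✓ · (3,1)R 1/3 ✓ · (3,4)R 1/2 ✓

(0,0), (1,0), (2,0), (2,1), (2,3)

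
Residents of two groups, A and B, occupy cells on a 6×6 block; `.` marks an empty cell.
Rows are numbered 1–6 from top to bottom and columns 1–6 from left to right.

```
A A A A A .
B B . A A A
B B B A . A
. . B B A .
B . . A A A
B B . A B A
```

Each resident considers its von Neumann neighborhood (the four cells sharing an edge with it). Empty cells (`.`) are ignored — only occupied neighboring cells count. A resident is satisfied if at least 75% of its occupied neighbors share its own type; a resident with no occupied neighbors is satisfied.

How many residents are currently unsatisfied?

12

Row 1: (1,1)A 1/2 ✗ · (1,2)A 2/3 ✗ · (1,3)A 2/2 ✓ · (1,4)A 3/3 ✓ · (1,5)A 2/2 ✓
Row 2: (2,1)B 2/3 ✗ · (2,2)B 2/3 ✗ · (2,4)A 3/3 ✓ · (2,5)A 3/3 ✓ · (2,6)A 2/2 ✓
Row 3: (3,1)B 2/2 ✓ · (3,2)B 3/3 ✓ · (3,3)B 2/3 ✗ · (3,4)A 1/3 ✗ · (3,6)A 1/1 ✓
Row 4: (4,3)B 2/2 ✓ · (4,4)B 1/4 ✗ · (4,5)A 1/2 ✗
Row 5: (5,1)B 1/1 ✓ · (5,4)A 2/3 ✗ · (5,5)A 3/4 ✓ · (5,6)A 2/2 ✓
Row 6: (6,1)B 2/2 ✓ · (6,2)B 1/1 ✓ · (6,4)A 1/2 ✗ · (6,5)B 0/3 ✗ · (6,6)A 1/2 ✗
Unsatisfied: (1,1), (1,2), (2,1), (2,2), (3,3), (3,4), (4,4), (4,5), (5,4), (6,4), (6,5), (6,6) — 12 in total.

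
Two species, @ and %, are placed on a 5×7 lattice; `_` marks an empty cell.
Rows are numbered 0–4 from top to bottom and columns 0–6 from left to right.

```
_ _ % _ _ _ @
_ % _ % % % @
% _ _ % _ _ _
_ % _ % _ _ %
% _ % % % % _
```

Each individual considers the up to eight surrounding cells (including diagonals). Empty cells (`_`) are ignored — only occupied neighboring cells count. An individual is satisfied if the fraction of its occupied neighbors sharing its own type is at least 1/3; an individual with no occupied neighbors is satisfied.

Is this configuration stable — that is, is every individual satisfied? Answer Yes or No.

(0,2)% 2/2 ✓
(0,6)@ 1/2 ✓
(1,1)% 2/2 ✓
(1,3)% 3/3 ✓
(1,4)% 3/3 ✓
(1,5)% 1/3 ✓
(1,6)@ 1/2 ✓
(2,0)% 2/2 ✓
(2,3)% 3/3 ✓
(3,1)% 3/3 ✓
(3,3)% 4/4 ✓
(3,6)% 1/1 ✓
(4,0)% 1/1 ✓
(4,2)% 3/3 ✓
(4,3)% 3/3 ✓
(4,4)% 3/3 ✓
(4,5)% 2/2 ✓
All meet the threshold, so the configuration is stable.

Yes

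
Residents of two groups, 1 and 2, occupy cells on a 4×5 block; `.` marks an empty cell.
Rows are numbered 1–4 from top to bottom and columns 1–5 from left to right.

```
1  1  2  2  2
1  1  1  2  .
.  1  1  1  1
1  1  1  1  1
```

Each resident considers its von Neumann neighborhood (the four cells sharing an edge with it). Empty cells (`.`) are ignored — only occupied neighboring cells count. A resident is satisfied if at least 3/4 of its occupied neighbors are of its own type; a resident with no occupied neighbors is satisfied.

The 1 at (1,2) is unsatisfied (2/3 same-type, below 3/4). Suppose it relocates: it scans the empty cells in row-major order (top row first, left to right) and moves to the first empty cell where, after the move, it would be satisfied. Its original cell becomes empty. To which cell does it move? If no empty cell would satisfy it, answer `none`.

Vacating (1,2). Empty cells in order:
  (2,5): 1/3 same-type → still unsatisfied.
  (3,1): 3/3 same-type → satisfied — stop here.

(3,1)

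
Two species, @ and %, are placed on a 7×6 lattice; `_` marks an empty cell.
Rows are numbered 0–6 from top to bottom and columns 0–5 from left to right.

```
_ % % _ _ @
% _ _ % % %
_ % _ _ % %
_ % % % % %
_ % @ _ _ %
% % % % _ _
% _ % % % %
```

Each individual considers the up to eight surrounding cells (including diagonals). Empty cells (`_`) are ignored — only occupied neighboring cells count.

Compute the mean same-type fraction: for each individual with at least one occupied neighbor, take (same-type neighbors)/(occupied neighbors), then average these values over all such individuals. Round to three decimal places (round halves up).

0.857

Row 0: (0,1)% 2/2 · (0,2)% 2/2 · (0,5)@ 0/2
Row 1: (1,0)% 2/2 · (1,3)% 3/3 · (1,4)% 4/5 · (1,5)% 3/4
Row 2: (2,1)% 3/3 · (2,4)% 7/7 · (2,5)% 5/5
Row 3: (3,1)% 3/4 · (3,2)% 4/5 · (3,3)% 3/4 · (3,4)% 5/5 · (3,5)% 4/4
Row 4: (4,1)% 5/6 · (4,2)@ 0/7 · (4,5)% 2/2
Row 5: (5,0)% 3/3 · (5,1)% 5/6 · (5,2)% 5/6 · (5,3)% 4/5
Row 6: (6,0)% 2/2 · (6,2)% 4/4 · (6,3)% 4/4 · (6,4)% 3/3 · (6,5)% 1/1
Sum over 27 individuals: 2/2 + 2/2 + 0/2 + 2/2 + 3/3 + 4/5 + 3/4 + 3/3 + 7/7 + 5/5 + 3/4 + 4/5 + 3/4 + 5/5 + 4/4 + 5/6 + 0/7 + 2/2 + 3/3 + 5/6 + 5/6 + 4/5 + 2/2 + 4/4 + 4/4 + 3/3 + 1/1 = 463/20; mean = 463/20 ÷ 27 = 463/540 = 0.857407… → 0.857.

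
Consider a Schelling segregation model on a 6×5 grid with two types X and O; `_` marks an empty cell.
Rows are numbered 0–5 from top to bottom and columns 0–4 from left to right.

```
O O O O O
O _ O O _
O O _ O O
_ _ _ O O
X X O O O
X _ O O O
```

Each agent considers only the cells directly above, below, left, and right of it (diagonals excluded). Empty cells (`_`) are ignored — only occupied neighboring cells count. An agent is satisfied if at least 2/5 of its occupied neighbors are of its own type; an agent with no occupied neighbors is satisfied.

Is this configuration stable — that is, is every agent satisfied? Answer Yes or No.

(0,0)O 2/2 satisfied
(0,1)O 2/2 satisfied
(0,2)O 3/3 satisfied
(0,3)O 3/3 satisfied
(0,4)O 1/1 satisfied
(1,0)O 2/2 satisfied
(1,2)O 2/2 satisfied
(1,3)O 3/3 satisfied
(2,0)O 2/2 satisfied
(2,1)O 1/1 satisfied
(2,3)O 3/3 satisfied
(2,4)O 2/2 satisfied
(3,3)O 3/3 satisfied
(3,4)O 3/3 satisfied
(4,0)X 2/2 satisfied
(4,1)X 1/2 satisfied
(4,2)O 2/3 satisfied
(4,3)O 4/4 satisfied
(4,4)O 3/3 satisfied
(5,0)X 1/1 satisfied
(5,2)O 2/2 satisfied
(5,3)O 3/3 satisfied
(5,4)O 2/2 satisfied
All meet the threshold, so the configuration is stable.

Yes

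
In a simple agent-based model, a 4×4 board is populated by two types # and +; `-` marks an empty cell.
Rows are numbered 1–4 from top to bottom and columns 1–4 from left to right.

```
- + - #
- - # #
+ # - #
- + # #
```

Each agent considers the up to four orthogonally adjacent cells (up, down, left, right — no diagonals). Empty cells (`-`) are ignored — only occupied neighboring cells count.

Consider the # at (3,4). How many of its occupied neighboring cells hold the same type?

2

Occupied neighbors of (3,4): (2,4)=#, (4,4)=#.
Same type (#): 2 of 2.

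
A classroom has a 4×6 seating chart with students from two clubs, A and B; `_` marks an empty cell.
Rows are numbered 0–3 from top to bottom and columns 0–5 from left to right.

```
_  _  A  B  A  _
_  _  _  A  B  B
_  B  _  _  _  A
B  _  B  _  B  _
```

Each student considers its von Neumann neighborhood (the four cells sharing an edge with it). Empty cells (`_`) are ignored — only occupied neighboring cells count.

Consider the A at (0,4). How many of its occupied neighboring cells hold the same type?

Occupied neighbors of (0,4): (1,4)=B, (0,3)=B.
Same type (A): 0 of 2.

0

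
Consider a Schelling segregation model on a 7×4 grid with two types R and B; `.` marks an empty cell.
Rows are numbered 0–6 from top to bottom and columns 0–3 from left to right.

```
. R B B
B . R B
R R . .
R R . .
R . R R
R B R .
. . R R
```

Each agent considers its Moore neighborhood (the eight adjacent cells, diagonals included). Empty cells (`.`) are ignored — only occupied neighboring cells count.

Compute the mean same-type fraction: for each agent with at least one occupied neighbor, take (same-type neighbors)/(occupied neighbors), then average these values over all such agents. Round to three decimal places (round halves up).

(0,1)R 1/3
(0,2)B 2/4
(0,3)B 2/3
(1,0)B 0/3
(1,2)R 2/5
(1,3)B 2/3
(2,0)R 3/4
(2,1)R 4/5
(3,0)R 4/4
(3,1)R 5/5
(4,0)R 3/4
(4,2)R 3/4
(4,3)R 2/2
(5,0)R 1/2
(5,1)B 0/5
(5,2)R 4/5
(6,2)R 2/3
(6,3)R 2/2
Sum over 18 agents: 1/3 + 2/4 + 2/3 + 0/3 + 2/5 + 2/3 + 3/4 + 4/5 + 4/4 + 5/5 + 3/4 + 3/4 + 2/2 + 1/2 + 0/5 + 4/5 + 2/3 + 2/2 = 139/12; mean = 139/12 ÷ 18 = 139/216 = 0.643518… → 0.644.

0.644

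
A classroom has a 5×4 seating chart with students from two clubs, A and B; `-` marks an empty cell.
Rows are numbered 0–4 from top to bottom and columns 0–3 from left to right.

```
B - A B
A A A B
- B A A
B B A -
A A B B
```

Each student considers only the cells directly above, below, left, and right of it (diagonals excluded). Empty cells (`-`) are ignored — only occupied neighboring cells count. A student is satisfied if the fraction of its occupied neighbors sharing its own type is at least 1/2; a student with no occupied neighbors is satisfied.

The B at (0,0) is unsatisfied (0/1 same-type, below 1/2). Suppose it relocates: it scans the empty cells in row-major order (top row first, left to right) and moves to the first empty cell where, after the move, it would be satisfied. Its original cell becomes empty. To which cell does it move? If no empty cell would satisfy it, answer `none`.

Vacating (0,0). Empty cells in order:
  (0,1): 0/2 same-type → still unsatisfied.
  (2,0): 2/3 same-type → satisfied — stop here.

(2,0)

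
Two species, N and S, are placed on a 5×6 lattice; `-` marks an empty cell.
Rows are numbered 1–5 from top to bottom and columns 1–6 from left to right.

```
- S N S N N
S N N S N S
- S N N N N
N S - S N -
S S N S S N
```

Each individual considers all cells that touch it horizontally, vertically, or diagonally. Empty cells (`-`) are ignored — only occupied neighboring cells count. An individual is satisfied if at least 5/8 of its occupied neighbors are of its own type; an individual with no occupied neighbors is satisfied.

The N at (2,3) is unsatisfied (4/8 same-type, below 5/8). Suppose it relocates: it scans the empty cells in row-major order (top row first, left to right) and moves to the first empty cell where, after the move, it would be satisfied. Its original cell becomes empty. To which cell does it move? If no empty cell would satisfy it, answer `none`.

Vacating (2,3). Empty cells in order:
  (1,1): 1/3 same-type → still unsatisfied.
  (3,1): 2/5 same-type → still unsatisfied.
  (4,3): 3/8 same-type → still unsatisfied.
  (4,6): 4/5 same-type → satisfied — stop here.

(4,6)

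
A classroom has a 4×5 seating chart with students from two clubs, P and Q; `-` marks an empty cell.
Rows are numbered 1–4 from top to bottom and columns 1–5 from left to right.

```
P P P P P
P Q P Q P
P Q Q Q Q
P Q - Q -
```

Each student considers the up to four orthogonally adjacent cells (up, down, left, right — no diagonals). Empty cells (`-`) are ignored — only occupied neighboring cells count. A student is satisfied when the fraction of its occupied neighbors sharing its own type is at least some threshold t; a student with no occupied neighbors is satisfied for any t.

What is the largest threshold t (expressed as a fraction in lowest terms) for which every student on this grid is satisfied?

Row 1: (1,1)P 2/2 · (1,2)P 2/3 · (1,3)P 3/3 · (1,4)P 2/3 · (1,5)P 2/2
Row 2: (2,1)P 2/3 · (2,2)Q 1/4 · (2,3)P 1/4 · (2,4)Q 1/4 · (2,5)P 1/3
Row 3: (3,1)P 2/3 · (3,2)Q 3/4 · (3,3)Q 2/3 · (3,4)Q 4/4 · (3,5)Q 1/2
Row 4: (4,1)P 1/2 · (4,2)Q 1/2 · (4,4)Q 1/1
The smallest same-type fraction is 1/4 at (2,2), which reduces to 1/4. Any threshold above that leaves this student unsatisfied.

1/4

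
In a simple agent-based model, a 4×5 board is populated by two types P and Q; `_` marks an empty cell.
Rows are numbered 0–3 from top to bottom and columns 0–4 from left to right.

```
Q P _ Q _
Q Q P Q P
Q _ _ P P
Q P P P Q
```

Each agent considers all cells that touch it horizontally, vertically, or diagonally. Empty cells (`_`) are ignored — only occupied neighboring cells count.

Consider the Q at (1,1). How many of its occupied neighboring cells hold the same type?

3

Occupied neighbors of (1,1): (0,0)=Q, (0,1)=P, (1,0)=Q, (1,2)=P, (2,0)=Q.
Same type (Q): 3 of 5.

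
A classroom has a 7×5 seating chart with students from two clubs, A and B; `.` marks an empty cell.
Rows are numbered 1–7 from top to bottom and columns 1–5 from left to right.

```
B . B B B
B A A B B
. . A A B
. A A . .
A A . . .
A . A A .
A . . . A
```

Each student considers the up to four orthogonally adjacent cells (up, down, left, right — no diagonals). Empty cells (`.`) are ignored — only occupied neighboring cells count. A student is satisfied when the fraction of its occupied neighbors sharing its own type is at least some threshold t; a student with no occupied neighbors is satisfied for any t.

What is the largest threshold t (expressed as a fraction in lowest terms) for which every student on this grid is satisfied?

(1,1)B 1/1
(1,3)B 1/2
(1,4)B 3/3
(1,5)B 2/2
(2,1)B 1/2
(2,2)A 1/2
(2,3)A 2/4
(2,4)B 2/4
(2,5)B 3/3
(3,3)A 3/3
(3,4)A 1/3
(3,5)B 1/2
(4,2)A 2/2
(4,3)A 2/2
(5,1)A 2/2
(5,2)A 2/2
(6,1)A 2/2
(6,3)A 1/1
(6,4)A 1/1
(7,1)A 1/1
(7,5)A — no occupied neighbors
The smallest same-type fraction is 1/3 at (3,4), which reduces to 1/3. Any threshold above that leaves this student unsatisfied.

1/3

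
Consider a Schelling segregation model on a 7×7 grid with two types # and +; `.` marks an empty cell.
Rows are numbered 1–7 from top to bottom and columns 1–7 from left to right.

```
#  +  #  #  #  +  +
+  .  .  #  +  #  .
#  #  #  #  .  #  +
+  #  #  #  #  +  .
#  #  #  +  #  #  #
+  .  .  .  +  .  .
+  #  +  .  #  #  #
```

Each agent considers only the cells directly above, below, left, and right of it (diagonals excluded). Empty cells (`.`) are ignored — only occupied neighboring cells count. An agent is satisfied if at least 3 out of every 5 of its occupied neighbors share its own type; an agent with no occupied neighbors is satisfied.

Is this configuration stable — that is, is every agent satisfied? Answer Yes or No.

Row 1: (1,1)# 0/2 not · (1,2)+ 0/2 not · (1,3)# 1/2 not · (1,4)# 3/3 satisfied · (1,5)# 1/3 not · (1,6)+ 1/3 not · (1,7)+ 1/1 satisfied
Row 2: (2,1)+ 0/2 not · (2,4)# 2/3 satisfied · (2,5)+ 0/3 not · (2,6)# 1/3 not
Row 3: (3,1)# 1/3 not · (3,2)# 3/3 satisfied · (3,3)# 3/3 satisfied · (3,4)# 3/3 satisfied · (3,6)# 1/3 not · (3,7)+ 0/1 not
Row 4: (4,1)+ 0/3 not · (4,2)# 3/4 satisfied · (4,3)# 4/4 satisfied · (4,4)# 3/4 satisfied · (4,5)# 2/3 satisfied · (4,6)+ 0/3 not
Row 5: (5,1)# 1/3 not · (5,2)# 3/3 satisfied · (5,3)# 2/3 satisfied · (5,4)+ 0/3 not · (5,5)# 2/4 not · (5,6)# 2/3 satisfied · (5,7)# 1/1 satisfied
Row 6: (6,1)+ 1/2 not · (6,5)+ 0/2 not
Row 7: (7,1)+ 1/2 not · (7,2)# 0/2 not · (7,3)+ 0/1 not · (7,5)# 1/2 not · (7,6)# 2/2 satisfied · (7,7)# 1/1 satisfied
For instance (1,1) has only 0/2 same-type neighbors, below 3/5.

No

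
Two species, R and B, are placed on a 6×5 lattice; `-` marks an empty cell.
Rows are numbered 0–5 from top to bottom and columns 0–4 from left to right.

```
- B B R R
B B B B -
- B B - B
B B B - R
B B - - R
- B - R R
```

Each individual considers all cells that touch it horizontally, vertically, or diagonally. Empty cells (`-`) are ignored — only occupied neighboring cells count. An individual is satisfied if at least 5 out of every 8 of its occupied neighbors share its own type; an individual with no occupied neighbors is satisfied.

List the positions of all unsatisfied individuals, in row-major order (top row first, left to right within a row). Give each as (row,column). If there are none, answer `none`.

Row 0: (0,1)B 4/4 ok · (0,2)B 4/5 ok · (0,3)R 1/4 unhappy · (0,4)R 1/2 unhappy
Row 1: (1,0)B 3/3 ok · (1,1)B 6/6 ok · (1,2)B 6/7 ok · (1,3)B 4/6 ok
Row 2: (2,1)B 7/7 ok · (2,2)B 6/6 ok · (2,4)B 1/2 unhappy
Row 3: (3,0)B 4/4 ok · (3,1)B 6/6 ok · (3,2)B 4/4 ok · (3,4)R 1/2 unhappy
Row 4: (4,0)B 4/4 ok · (4,1)B 5/5 ok · (4,4)R 3/3 ok
Row 5: (5,1)B 2/2 ok · (5,3)R 2/2 ok · (5,4)R 2/2 ok

(0,3), (0,4), (2,4), (3,4)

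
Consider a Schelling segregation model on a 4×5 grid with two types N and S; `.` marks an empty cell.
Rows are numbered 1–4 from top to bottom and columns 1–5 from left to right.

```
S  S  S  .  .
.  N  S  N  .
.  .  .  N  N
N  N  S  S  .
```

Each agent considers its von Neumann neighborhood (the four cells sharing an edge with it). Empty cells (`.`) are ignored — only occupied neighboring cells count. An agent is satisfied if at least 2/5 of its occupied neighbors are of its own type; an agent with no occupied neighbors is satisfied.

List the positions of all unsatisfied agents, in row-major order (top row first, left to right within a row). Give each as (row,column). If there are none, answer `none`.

(2,2), (2,3)

(1,1)S 1/1 satisfied
(1,2)S 2/3 satisfied
(1,3)S 2/2 satisfied
(2,2)N 0/2 not
(2,3)S 1/3 not
(2,4)N 1/2 satisfied
(3,4)N 2/3 satisfied
(3,5)N 1/1 satisfied
(4,1)N 1/1 satisfied
(4,2)N 1/2 satisfied
(4,3)S 1/2 satisfied
(4,4)S 1/2 satisfied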